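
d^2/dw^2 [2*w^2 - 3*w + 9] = 4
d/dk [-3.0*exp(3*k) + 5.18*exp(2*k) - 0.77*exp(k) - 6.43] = (-9.0*exp(2*k) + 10.36*exp(k) - 0.77)*exp(k)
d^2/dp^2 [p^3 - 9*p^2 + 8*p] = 6*p - 18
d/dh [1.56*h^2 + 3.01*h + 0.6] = 3.12*h + 3.01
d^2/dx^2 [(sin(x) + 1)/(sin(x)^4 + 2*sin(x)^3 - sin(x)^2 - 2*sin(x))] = (-9*sin(x)^2 - 20*sin(x) - 8 + 14/sin(x) + 4/sin(x)^2 - 8/sin(x)^3)/((sin(x) - 1)^2*(sin(x) + 2)^3)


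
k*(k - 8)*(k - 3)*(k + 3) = k^4 - 8*k^3 - 9*k^2 + 72*k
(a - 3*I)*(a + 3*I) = a^2 + 9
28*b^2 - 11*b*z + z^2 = (-7*b + z)*(-4*b + z)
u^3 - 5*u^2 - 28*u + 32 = (u - 8)*(u - 1)*(u + 4)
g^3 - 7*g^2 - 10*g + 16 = (g - 8)*(g - 1)*(g + 2)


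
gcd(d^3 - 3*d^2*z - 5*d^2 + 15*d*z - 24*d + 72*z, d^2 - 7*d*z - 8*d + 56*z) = d - 8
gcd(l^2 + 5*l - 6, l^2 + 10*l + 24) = l + 6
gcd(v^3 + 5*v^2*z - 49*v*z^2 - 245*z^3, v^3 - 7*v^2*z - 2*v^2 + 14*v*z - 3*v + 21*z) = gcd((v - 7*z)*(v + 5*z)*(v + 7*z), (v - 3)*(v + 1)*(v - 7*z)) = -v + 7*z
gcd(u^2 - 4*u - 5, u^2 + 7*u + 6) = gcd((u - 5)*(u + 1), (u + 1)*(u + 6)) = u + 1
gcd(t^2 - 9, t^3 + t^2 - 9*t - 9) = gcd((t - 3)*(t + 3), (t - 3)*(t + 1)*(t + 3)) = t^2 - 9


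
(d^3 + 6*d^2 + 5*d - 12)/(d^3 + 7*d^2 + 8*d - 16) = (d + 3)/(d + 4)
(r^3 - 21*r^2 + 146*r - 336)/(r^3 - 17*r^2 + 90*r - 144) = (r - 7)/(r - 3)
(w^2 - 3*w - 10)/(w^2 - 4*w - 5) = (w + 2)/(w + 1)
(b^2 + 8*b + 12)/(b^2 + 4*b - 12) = (b + 2)/(b - 2)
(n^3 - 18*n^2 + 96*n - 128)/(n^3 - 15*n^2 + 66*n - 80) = (n - 8)/(n - 5)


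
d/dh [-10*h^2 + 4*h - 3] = 4 - 20*h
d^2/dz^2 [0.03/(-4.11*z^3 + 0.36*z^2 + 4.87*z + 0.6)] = ((0.7398*z - 0.0216)*(-4.11*z^3 + 0.36*z^2 + 4.87*z + 0.6) + 0.03*(-24.66*z^2 + 1.44*z + 9.74)*(-12.33*z^2 + 0.72*z + 4.87))/(-4.11*z^3 + 0.36*z^2 + 4.87*z + 0.6)^3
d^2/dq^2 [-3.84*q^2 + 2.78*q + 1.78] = -7.68000000000000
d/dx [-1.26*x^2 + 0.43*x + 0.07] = 0.43 - 2.52*x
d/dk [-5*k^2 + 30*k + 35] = 30 - 10*k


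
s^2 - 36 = (s - 6)*(s + 6)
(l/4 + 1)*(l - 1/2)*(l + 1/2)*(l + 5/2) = l^4/4 + 13*l^3/8 + 39*l^2/16 - 13*l/32 - 5/8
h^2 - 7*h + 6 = (h - 6)*(h - 1)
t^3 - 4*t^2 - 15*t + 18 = (t - 6)*(t - 1)*(t + 3)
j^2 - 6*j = j*(j - 6)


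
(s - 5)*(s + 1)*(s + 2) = s^3 - 2*s^2 - 13*s - 10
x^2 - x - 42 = (x - 7)*(x + 6)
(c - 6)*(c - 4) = c^2 - 10*c + 24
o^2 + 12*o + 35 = (o + 5)*(o + 7)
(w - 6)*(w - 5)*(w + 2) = w^3 - 9*w^2 + 8*w + 60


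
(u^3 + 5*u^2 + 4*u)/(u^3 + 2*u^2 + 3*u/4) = 4*(u^2 + 5*u + 4)/(4*u^2 + 8*u + 3)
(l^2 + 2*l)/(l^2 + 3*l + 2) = l/(l + 1)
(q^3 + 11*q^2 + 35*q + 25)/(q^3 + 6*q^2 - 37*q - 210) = (q^2 + 6*q + 5)/(q^2 + q - 42)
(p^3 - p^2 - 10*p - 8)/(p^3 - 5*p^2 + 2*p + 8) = (p + 2)/(p - 2)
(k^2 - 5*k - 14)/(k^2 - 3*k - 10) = (k - 7)/(k - 5)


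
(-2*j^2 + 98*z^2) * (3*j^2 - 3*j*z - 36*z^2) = -6*j^4 + 6*j^3*z + 366*j^2*z^2 - 294*j*z^3 - 3528*z^4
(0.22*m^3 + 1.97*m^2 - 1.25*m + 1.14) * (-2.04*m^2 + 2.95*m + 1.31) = -0.4488*m^5 - 3.3698*m^4 + 8.6497*m^3 - 3.4324*m^2 + 1.7255*m + 1.4934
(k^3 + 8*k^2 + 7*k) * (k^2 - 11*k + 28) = k^5 - 3*k^4 - 53*k^3 + 147*k^2 + 196*k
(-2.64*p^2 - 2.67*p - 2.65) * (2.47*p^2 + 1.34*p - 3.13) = -6.5208*p^4 - 10.1325*p^3 - 1.8601*p^2 + 4.8061*p + 8.2945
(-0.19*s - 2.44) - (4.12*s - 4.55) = 2.11 - 4.31*s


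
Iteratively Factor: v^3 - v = (v)*(v^2 - 1) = v*(v + 1)*(v - 1)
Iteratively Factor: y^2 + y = (y)*(y + 1)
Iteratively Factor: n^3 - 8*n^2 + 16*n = (n)*(n^2 - 8*n + 16) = n*(n - 4)*(n - 4)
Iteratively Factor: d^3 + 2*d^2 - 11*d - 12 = (d + 1)*(d^2 + d - 12) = (d + 1)*(d + 4)*(d - 3)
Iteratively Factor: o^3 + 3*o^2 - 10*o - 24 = (o + 2)*(o^2 + o - 12) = (o - 3)*(o + 2)*(o + 4)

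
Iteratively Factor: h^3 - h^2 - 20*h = (h - 5)*(h^2 + 4*h) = h*(h - 5)*(h + 4)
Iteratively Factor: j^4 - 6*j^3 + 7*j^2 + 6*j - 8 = (j + 1)*(j^3 - 7*j^2 + 14*j - 8) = (j - 2)*(j + 1)*(j^2 - 5*j + 4) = (j - 4)*(j - 2)*(j + 1)*(j - 1)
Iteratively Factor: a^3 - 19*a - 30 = (a + 2)*(a^2 - 2*a - 15) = (a - 5)*(a + 2)*(a + 3)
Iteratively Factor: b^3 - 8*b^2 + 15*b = (b - 3)*(b^2 - 5*b) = b*(b - 3)*(b - 5)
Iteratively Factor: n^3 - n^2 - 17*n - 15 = (n + 1)*(n^2 - 2*n - 15) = (n - 5)*(n + 1)*(n + 3)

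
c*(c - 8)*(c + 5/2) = c^3 - 11*c^2/2 - 20*c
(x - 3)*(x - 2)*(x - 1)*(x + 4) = x^4 - 2*x^3 - 13*x^2 + 38*x - 24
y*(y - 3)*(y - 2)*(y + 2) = y^4 - 3*y^3 - 4*y^2 + 12*y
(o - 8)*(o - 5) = o^2 - 13*o + 40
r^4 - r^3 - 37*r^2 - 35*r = r*(r - 7)*(r + 1)*(r + 5)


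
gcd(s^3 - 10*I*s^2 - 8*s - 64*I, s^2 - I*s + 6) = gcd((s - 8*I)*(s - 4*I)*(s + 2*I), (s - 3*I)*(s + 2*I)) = s + 2*I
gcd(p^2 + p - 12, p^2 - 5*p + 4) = 1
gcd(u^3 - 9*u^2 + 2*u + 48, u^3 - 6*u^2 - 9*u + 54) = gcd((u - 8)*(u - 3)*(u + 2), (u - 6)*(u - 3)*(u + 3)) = u - 3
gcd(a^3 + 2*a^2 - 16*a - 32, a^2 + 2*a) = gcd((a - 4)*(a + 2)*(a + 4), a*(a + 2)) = a + 2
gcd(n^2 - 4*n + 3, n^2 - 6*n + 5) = n - 1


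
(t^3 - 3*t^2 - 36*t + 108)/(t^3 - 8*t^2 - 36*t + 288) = (t - 3)/(t - 8)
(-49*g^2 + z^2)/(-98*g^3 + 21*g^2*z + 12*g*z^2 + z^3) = (-7*g + z)/(-14*g^2 + 5*g*z + z^2)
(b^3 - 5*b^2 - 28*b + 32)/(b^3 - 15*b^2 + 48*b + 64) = (b^2 + 3*b - 4)/(b^2 - 7*b - 8)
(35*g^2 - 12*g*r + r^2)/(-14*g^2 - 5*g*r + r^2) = (-5*g + r)/(2*g + r)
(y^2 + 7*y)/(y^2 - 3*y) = (y + 7)/(y - 3)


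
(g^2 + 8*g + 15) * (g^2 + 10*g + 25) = g^4 + 18*g^3 + 120*g^2 + 350*g + 375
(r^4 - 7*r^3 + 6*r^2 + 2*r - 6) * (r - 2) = r^5 - 9*r^4 + 20*r^3 - 10*r^2 - 10*r + 12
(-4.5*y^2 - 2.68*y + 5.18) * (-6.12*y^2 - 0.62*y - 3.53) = 27.54*y^4 + 19.1916*y^3 - 14.155*y^2 + 6.2488*y - 18.2854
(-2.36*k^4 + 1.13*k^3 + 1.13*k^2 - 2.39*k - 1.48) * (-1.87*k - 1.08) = 4.4132*k^5 + 0.4357*k^4 - 3.3335*k^3 + 3.2489*k^2 + 5.3488*k + 1.5984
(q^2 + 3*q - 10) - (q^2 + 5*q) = -2*q - 10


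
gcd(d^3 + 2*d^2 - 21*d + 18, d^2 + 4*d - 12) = d + 6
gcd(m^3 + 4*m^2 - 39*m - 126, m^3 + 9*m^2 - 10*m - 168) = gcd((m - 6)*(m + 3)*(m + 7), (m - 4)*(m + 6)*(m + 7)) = m + 7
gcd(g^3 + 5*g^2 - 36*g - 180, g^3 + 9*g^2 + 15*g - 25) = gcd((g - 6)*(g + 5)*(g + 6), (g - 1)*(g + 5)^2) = g + 5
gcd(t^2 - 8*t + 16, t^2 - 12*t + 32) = t - 4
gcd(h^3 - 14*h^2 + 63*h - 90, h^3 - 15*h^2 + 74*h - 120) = h^2 - 11*h + 30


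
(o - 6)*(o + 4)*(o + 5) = o^3 + 3*o^2 - 34*o - 120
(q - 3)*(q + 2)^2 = q^3 + q^2 - 8*q - 12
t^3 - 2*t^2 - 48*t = t*(t - 8)*(t + 6)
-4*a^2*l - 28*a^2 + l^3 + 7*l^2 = (-2*a + l)*(2*a + l)*(l + 7)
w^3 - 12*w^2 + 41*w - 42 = (w - 7)*(w - 3)*(w - 2)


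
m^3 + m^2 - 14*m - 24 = (m - 4)*(m + 2)*(m + 3)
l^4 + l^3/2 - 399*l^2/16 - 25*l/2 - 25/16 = (l - 5)*(l + 1/4)^2*(l + 5)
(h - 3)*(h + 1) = h^2 - 2*h - 3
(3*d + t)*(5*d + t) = 15*d^2 + 8*d*t + t^2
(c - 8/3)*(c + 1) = c^2 - 5*c/3 - 8/3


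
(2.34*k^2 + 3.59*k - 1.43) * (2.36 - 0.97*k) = -2.2698*k^3 + 2.0401*k^2 + 9.8595*k - 3.3748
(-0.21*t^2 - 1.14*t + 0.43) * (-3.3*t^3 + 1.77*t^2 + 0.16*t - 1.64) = 0.693*t^5 + 3.3903*t^4 - 3.4704*t^3 + 0.9231*t^2 + 1.9384*t - 0.7052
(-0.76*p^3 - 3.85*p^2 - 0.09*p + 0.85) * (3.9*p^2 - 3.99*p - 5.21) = -2.964*p^5 - 11.9826*p^4 + 18.9701*p^3 + 23.7326*p^2 - 2.9226*p - 4.4285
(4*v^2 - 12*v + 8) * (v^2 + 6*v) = 4*v^4 + 12*v^3 - 64*v^2 + 48*v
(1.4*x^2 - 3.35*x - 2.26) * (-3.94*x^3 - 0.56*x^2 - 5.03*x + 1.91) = -5.516*x^5 + 12.415*x^4 + 3.7384*x^3 + 20.7901*x^2 + 4.9693*x - 4.3166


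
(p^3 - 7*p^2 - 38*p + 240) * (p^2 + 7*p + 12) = p^5 - 75*p^3 - 110*p^2 + 1224*p + 2880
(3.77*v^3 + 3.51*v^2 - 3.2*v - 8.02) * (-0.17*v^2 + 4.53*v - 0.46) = -0.6409*v^5 + 16.4814*v^4 + 14.7101*v^3 - 14.7472*v^2 - 34.8586*v + 3.6892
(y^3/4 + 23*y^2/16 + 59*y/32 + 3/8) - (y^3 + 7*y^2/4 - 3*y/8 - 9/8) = -3*y^3/4 - 5*y^2/16 + 71*y/32 + 3/2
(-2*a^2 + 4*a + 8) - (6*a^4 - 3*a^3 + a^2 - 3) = -6*a^4 + 3*a^3 - 3*a^2 + 4*a + 11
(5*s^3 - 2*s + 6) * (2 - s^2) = -5*s^5 + 12*s^3 - 6*s^2 - 4*s + 12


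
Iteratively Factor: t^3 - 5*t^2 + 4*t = (t - 4)*(t^2 - t) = (t - 4)*(t - 1)*(t)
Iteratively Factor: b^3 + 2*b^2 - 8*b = (b - 2)*(b^2 + 4*b) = (b - 2)*(b + 4)*(b)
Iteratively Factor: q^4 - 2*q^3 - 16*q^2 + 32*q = (q + 4)*(q^3 - 6*q^2 + 8*q) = (q - 2)*(q + 4)*(q^2 - 4*q) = q*(q - 2)*(q + 4)*(q - 4)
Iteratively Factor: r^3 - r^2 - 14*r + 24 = (r - 3)*(r^2 + 2*r - 8) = (r - 3)*(r + 4)*(r - 2)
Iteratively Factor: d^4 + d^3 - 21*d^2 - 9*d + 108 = (d - 3)*(d^3 + 4*d^2 - 9*d - 36) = (d - 3)*(d + 3)*(d^2 + d - 12) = (d - 3)*(d + 3)*(d + 4)*(d - 3)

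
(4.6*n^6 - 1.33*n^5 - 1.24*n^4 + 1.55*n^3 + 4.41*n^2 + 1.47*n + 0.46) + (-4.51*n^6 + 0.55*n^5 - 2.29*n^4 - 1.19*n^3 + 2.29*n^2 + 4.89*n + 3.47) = 0.0899999999999999*n^6 - 0.78*n^5 - 3.53*n^4 + 0.36*n^3 + 6.7*n^2 + 6.36*n + 3.93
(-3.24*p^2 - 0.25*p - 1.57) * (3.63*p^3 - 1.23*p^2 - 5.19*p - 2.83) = -11.7612*p^5 + 3.0777*p^4 + 11.424*p^3 + 12.3978*p^2 + 8.8558*p + 4.4431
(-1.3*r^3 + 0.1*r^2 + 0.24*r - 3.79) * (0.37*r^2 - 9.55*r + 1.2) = -0.481*r^5 + 12.452*r^4 - 2.4262*r^3 - 3.5743*r^2 + 36.4825*r - 4.548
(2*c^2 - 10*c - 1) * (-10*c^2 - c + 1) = -20*c^4 + 98*c^3 + 22*c^2 - 9*c - 1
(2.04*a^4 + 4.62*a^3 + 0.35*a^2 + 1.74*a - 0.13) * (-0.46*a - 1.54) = -0.9384*a^5 - 5.2668*a^4 - 7.2758*a^3 - 1.3394*a^2 - 2.6198*a + 0.2002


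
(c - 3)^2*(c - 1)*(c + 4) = c^4 - 3*c^3 - 13*c^2 + 51*c - 36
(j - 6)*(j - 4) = j^2 - 10*j + 24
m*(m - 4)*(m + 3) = m^3 - m^2 - 12*m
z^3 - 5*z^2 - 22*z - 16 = (z - 8)*(z + 1)*(z + 2)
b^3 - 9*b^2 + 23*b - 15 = (b - 5)*(b - 3)*(b - 1)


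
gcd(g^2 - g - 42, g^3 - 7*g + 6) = 1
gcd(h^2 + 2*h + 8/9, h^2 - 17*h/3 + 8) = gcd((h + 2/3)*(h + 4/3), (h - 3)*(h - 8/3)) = 1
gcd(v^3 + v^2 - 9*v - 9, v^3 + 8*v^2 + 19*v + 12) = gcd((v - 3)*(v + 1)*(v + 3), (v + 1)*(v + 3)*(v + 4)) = v^2 + 4*v + 3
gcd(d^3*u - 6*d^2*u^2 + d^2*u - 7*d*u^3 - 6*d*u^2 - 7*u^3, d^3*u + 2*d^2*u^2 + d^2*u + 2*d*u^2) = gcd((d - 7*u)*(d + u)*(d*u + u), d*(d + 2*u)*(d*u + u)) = d*u + u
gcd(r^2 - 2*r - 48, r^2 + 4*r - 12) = r + 6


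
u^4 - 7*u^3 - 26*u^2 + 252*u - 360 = (u - 6)*(u - 5)*(u - 2)*(u + 6)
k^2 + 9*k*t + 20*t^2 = (k + 4*t)*(k + 5*t)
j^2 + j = j*(j + 1)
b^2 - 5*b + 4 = (b - 4)*(b - 1)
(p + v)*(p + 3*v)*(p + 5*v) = p^3 + 9*p^2*v + 23*p*v^2 + 15*v^3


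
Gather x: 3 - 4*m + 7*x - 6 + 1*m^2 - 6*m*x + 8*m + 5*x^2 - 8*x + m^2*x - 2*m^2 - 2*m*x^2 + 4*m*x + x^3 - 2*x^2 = -m^2 + 4*m + x^3 + x^2*(3 - 2*m) + x*(m^2 - 2*m - 1) - 3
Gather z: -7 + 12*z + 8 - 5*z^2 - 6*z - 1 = -5*z^2 + 6*z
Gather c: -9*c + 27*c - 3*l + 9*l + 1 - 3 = 18*c + 6*l - 2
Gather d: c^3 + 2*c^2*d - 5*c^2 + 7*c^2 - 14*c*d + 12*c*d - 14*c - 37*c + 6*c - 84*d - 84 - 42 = c^3 + 2*c^2 - 45*c + d*(2*c^2 - 2*c - 84) - 126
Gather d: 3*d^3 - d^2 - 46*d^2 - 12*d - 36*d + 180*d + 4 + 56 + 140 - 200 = 3*d^3 - 47*d^2 + 132*d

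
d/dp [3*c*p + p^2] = 3*c + 2*p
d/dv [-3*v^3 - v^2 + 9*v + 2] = -9*v^2 - 2*v + 9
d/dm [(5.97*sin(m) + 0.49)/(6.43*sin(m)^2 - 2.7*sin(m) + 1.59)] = (-38.3871*sin(m)^2 - 6.3014*sin(m) + 10.8153)*cos(m)/(41.3449*sin(m)^4 - 34.722*sin(m)^3 + 27.7374*sin(m)^2 - 8.586*sin(m) + 2.5281)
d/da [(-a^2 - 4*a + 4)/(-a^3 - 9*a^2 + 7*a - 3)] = (-a^4 - 8*a^3 - 31*a^2 + 78*a - 16)/(a^6 + 18*a^5 + 67*a^4 - 120*a^3 + 103*a^2 - 42*a + 9)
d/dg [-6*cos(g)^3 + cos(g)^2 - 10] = 2*(9*cos(g) - 1)*sin(g)*cos(g)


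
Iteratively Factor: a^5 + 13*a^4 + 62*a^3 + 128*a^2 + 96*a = (a + 4)*(a^4 + 9*a^3 + 26*a^2 + 24*a) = (a + 2)*(a + 4)*(a^3 + 7*a^2 + 12*a) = (a + 2)*(a + 4)^2*(a^2 + 3*a) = (a + 2)*(a + 3)*(a + 4)^2*(a)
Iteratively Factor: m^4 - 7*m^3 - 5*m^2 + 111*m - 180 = (m - 3)*(m^3 - 4*m^2 - 17*m + 60) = (m - 3)*(m + 4)*(m^2 - 8*m + 15) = (m - 5)*(m - 3)*(m + 4)*(m - 3)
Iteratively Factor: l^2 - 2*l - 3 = (l + 1)*(l - 3)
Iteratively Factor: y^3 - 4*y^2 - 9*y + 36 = (y - 3)*(y^2 - y - 12) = (y - 3)*(y + 3)*(y - 4)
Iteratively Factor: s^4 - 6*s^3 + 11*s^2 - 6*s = (s - 3)*(s^3 - 3*s^2 + 2*s) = (s - 3)*(s - 2)*(s^2 - s) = s*(s - 3)*(s - 2)*(s - 1)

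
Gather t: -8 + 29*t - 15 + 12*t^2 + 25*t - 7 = 12*t^2 + 54*t - 30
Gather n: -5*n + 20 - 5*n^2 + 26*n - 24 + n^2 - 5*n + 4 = -4*n^2 + 16*n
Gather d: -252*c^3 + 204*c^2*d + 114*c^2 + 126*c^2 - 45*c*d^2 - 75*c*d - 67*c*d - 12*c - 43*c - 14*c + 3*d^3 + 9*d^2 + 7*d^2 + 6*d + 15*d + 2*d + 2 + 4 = -252*c^3 + 240*c^2 - 69*c + 3*d^3 + d^2*(16 - 45*c) + d*(204*c^2 - 142*c + 23) + 6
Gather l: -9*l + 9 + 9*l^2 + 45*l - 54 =9*l^2 + 36*l - 45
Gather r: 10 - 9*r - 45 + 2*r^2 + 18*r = 2*r^2 + 9*r - 35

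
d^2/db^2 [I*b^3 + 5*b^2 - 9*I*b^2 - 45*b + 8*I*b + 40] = 6*I*b + 10 - 18*I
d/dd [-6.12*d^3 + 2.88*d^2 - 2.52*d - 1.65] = -18.36*d^2 + 5.76*d - 2.52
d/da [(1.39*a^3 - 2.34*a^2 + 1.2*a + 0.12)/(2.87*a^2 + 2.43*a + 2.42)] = (3.9893*a^4 + 6.7554*a^3 + 0.961199999999999*a^2 - 12.0144*a + 2.6124)/(8.2369*a^4 + 13.9482*a^3 + 19.7957*a^2 + 11.7612*a + 5.8564)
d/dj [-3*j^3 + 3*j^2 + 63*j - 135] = -9*j^2 + 6*j + 63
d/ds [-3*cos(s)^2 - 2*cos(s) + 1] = 2*(3*cos(s) + 1)*sin(s)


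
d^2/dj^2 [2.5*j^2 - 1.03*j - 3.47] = 5.00000000000000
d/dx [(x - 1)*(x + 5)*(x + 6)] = 3*x^2 + 20*x + 19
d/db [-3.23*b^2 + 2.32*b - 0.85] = 2.32 - 6.46*b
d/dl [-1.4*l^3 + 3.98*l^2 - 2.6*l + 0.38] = -4.2*l^2 + 7.96*l - 2.6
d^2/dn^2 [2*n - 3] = 0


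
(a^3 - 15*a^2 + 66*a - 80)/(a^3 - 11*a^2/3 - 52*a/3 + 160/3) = 3*(a^2 - 10*a + 16)/(3*a^2 + 4*a - 32)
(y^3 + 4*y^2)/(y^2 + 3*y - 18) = y^2*(y + 4)/(y^2 + 3*y - 18)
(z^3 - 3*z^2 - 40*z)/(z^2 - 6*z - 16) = z*(z + 5)/(z + 2)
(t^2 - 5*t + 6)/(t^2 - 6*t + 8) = (t - 3)/(t - 4)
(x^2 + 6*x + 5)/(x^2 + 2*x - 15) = (x + 1)/(x - 3)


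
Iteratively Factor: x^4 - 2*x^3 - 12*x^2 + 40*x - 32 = (x - 2)*(x^3 - 12*x + 16) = (x - 2)^2*(x^2 + 2*x - 8) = (x - 2)^3*(x + 4)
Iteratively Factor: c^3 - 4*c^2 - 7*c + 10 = (c - 1)*(c^2 - 3*c - 10) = (c - 1)*(c + 2)*(c - 5)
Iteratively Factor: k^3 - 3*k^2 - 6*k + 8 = (k + 2)*(k^2 - 5*k + 4) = (k - 1)*(k + 2)*(k - 4)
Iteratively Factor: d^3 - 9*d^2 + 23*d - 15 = (d - 5)*(d^2 - 4*d + 3) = (d - 5)*(d - 1)*(d - 3)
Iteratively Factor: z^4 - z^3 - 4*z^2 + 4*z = (z)*(z^3 - z^2 - 4*z + 4) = z*(z - 2)*(z^2 + z - 2) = z*(z - 2)*(z - 1)*(z + 2)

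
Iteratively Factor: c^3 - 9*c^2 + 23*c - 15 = (c - 3)*(c^2 - 6*c + 5) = (c - 5)*(c - 3)*(c - 1)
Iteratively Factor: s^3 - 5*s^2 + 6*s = (s - 3)*(s^2 - 2*s) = (s - 3)*(s - 2)*(s)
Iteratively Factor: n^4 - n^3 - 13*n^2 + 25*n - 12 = (n + 4)*(n^3 - 5*n^2 + 7*n - 3) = (n - 1)*(n + 4)*(n^2 - 4*n + 3) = (n - 3)*(n - 1)*(n + 4)*(n - 1)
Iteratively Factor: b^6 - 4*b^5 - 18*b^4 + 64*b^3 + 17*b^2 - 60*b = (b + 4)*(b^5 - 8*b^4 + 14*b^3 + 8*b^2 - 15*b) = (b - 5)*(b + 4)*(b^4 - 3*b^3 - b^2 + 3*b) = b*(b - 5)*(b + 4)*(b^3 - 3*b^2 - b + 3) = b*(b - 5)*(b - 3)*(b + 4)*(b^2 - 1) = b*(b - 5)*(b - 3)*(b - 1)*(b + 4)*(b + 1)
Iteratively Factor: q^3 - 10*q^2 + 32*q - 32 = (q - 4)*(q^2 - 6*q + 8) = (q - 4)*(q - 2)*(q - 4)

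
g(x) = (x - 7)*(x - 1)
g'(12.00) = 16.00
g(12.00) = 55.00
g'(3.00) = -2.00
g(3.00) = -8.00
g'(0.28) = -7.44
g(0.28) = 4.84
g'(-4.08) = -16.16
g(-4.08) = 56.29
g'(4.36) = 0.72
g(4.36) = -8.87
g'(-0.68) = -9.36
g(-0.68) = 12.90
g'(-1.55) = -11.10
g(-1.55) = 21.80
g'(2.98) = -2.04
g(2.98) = -7.96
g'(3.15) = -1.70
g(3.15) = -8.28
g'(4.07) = 0.14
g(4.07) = -9.00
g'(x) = 2*x - 8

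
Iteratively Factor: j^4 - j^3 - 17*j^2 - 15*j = (j + 3)*(j^3 - 4*j^2 - 5*j) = j*(j + 3)*(j^2 - 4*j - 5) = j*(j - 5)*(j + 3)*(j + 1)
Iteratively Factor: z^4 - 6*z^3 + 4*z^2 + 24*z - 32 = (z - 2)*(z^3 - 4*z^2 - 4*z + 16) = (z - 4)*(z - 2)*(z^2 - 4) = (z - 4)*(z - 2)*(z + 2)*(z - 2)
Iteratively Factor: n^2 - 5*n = (n - 5)*(n)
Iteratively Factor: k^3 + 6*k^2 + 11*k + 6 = (k + 1)*(k^2 + 5*k + 6) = (k + 1)*(k + 3)*(k + 2)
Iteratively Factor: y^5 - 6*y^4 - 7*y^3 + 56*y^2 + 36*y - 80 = (y - 4)*(y^4 - 2*y^3 - 15*y^2 - 4*y + 20) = (y - 5)*(y - 4)*(y^3 + 3*y^2 - 4) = (y - 5)*(y - 4)*(y - 1)*(y^2 + 4*y + 4) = (y - 5)*(y - 4)*(y - 1)*(y + 2)*(y + 2)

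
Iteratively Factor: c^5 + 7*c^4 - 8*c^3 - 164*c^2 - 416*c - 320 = (c + 4)*(c^4 + 3*c^3 - 20*c^2 - 84*c - 80) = (c + 2)*(c + 4)*(c^3 + c^2 - 22*c - 40) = (c + 2)^2*(c + 4)*(c^2 - c - 20) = (c - 5)*(c + 2)^2*(c + 4)*(c + 4)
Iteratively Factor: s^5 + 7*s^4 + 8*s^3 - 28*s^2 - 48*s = (s + 4)*(s^4 + 3*s^3 - 4*s^2 - 12*s) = (s + 2)*(s + 4)*(s^3 + s^2 - 6*s) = s*(s + 2)*(s + 4)*(s^2 + s - 6) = s*(s - 2)*(s + 2)*(s + 4)*(s + 3)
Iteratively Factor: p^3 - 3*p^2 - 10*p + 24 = (p - 4)*(p^2 + p - 6) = (p - 4)*(p + 3)*(p - 2)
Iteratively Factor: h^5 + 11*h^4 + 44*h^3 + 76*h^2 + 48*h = (h)*(h^4 + 11*h^3 + 44*h^2 + 76*h + 48) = h*(h + 4)*(h^3 + 7*h^2 + 16*h + 12) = h*(h + 2)*(h + 4)*(h^2 + 5*h + 6) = h*(h + 2)*(h + 3)*(h + 4)*(h + 2)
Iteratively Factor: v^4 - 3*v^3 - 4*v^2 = (v)*(v^3 - 3*v^2 - 4*v) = v^2*(v^2 - 3*v - 4) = v^2*(v - 4)*(v + 1)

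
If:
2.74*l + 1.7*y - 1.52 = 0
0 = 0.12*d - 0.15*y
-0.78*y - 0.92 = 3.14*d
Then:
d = -0.24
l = 0.68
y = -0.20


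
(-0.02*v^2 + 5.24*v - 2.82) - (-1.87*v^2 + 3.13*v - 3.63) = 1.85*v^2 + 2.11*v + 0.81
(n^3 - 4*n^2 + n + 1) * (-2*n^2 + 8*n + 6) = -2*n^5 + 16*n^4 - 28*n^3 - 18*n^2 + 14*n + 6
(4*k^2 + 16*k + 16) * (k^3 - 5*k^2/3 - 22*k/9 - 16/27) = 4*k^5 + 28*k^4/3 - 184*k^3/9 - 1840*k^2/27 - 1312*k/27 - 256/27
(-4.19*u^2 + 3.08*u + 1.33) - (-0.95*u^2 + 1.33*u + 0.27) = -3.24*u^2 + 1.75*u + 1.06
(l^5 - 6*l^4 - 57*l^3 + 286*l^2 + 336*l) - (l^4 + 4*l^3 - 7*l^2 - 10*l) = l^5 - 7*l^4 - 61*l^3 + 293*l^2 + 346*l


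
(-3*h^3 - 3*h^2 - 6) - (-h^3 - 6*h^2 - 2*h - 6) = -2*h^3 + 3*h^2 + 2*h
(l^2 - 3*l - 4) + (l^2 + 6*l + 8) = 2*l^2 + 3*l + 4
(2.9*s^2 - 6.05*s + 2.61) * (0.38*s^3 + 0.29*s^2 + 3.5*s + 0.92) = 1.102*s^5 - 1.458*s^4 + 9.3873*s^3 - 17.7501*s^2 + 3.569*s + 2.4012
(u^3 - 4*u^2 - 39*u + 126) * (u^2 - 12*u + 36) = u^5 - 16*u^4 + 45*u^3 + 450*u^2 - 2916*u + 4536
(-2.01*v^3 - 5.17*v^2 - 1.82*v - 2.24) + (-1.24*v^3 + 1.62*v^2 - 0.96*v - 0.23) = -3.25*v^3 - 3.55*v^2 - 2.78*v - 2.47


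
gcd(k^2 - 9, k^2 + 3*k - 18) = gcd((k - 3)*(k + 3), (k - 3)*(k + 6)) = k - 3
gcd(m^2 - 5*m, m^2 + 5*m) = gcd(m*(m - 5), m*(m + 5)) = m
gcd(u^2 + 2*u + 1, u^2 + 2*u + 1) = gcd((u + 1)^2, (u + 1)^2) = u^2 + 2*u + 1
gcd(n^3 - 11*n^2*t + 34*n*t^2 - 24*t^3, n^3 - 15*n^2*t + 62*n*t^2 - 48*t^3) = n^2 - 7*n*t + 6*t^2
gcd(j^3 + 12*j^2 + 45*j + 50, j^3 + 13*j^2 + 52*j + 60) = j^2 + 7*j + 10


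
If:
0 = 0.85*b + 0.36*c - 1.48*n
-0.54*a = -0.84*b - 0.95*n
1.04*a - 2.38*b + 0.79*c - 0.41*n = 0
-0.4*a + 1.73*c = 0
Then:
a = 0.00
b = 0.00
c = 0.00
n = 0.00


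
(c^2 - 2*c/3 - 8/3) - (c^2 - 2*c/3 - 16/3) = 8/3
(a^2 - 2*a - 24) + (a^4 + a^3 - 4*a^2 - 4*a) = a^4 + a^3 - 3*a^2 - 6*a - 24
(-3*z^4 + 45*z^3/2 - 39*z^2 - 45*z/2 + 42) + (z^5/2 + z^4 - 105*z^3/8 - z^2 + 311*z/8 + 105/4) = z^5/2 - 2*z^4 + 75*z^3/8 - 40*z^2 + 131*z/8 + 273/4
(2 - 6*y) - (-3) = 5 - 6*y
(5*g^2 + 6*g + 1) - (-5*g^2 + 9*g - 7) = 10*g^2 - 3*g + 8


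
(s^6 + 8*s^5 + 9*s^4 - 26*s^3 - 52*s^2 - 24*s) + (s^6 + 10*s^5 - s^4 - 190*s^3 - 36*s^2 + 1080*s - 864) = 2*s^6 + 18*s^5 + 8*s^4 - 216*s^3 - 88*s^2 + 1056*s - 864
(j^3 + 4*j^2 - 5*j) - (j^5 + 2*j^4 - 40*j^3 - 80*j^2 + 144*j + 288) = -j^5 - 2*j^4 + 41*j^3 + 84*j^2 - 149*j - 288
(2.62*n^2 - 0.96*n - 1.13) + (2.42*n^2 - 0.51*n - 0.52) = 5.04*n^2 - 1.47*n - 1.65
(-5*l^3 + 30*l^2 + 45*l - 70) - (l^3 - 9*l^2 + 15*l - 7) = -6*l^3 + 39*l^2 + 30*l - 63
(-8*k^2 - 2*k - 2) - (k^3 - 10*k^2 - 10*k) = -k^3 + 2*k^2 + 8*k - 2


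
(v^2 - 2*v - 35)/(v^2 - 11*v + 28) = (v + 5)/(v - 4)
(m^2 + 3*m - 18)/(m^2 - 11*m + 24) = (m + 6)/(m - 8)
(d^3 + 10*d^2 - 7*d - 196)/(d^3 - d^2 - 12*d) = (d^2 + 14*d + 49)/(d*(d + 3))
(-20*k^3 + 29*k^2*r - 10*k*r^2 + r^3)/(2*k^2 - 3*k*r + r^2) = (20*k^2 - 9*k*r + r^2)/(-2*k + r)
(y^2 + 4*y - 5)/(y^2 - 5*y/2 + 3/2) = 2*(y + 5)/(2*y - 3)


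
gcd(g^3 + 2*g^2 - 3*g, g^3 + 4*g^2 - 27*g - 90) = g + 3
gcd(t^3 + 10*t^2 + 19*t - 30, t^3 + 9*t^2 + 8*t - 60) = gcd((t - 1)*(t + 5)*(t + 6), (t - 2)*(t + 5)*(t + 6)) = t^2 + 11*t + 30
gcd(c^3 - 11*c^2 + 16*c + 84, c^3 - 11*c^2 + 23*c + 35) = c - 7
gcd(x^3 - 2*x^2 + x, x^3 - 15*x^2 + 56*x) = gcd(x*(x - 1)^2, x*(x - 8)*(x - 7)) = x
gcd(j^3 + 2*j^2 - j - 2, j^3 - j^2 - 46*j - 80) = j + 2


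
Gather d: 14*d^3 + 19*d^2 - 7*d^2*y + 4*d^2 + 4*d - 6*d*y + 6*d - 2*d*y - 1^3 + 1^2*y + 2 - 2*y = 14*d^3 + d^2*(23 - 7*y) + d*(10 - 8*y) - y + 1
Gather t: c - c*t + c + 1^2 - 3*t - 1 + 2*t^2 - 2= 2*c + 2*t^2 + t*(-c - 3) - 2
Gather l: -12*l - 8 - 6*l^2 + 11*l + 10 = -6*l^2 - l + 2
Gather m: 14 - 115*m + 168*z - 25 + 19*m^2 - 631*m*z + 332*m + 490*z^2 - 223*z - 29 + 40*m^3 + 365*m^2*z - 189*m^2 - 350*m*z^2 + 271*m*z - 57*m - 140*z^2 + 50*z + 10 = 40*m^3 + m^2*(365*z - 170) + m*(-350*z^2 - 360*z + 160) + 350*z^2 - 5*z - 30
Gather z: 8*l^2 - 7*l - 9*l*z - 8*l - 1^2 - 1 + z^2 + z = 8*l^2 - 15*l + z^2 + z*(1 - 9*l) - 2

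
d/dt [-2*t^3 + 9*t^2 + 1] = 6*t*(3 - t)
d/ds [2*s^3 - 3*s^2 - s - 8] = 6*s^2 - 6*s - 1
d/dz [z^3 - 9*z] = 3*z^2 - 9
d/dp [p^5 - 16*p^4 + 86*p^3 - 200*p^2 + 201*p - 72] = 5*p^4 - 64*p^3 + 258*p^2 - 400*p + 201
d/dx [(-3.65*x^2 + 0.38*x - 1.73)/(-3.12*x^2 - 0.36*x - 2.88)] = (2.4996*x^2 + 10.2288*x - 1.7172)/(9.7344*x^4 + 2.2464*x^3 + 18.1008*x^2 + 2.0736*x + 8.2944)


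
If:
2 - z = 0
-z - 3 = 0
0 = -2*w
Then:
No Solution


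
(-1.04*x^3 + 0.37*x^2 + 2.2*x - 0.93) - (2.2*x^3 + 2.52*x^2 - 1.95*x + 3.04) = -3.24*x^3 - 2.15*x^2 + 4.15*x - 3.97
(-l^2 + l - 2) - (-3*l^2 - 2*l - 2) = 2*l^2 + 3*l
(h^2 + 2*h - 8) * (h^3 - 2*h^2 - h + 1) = h^5 - 13*h^3 + 15*h^2 + 10*h - 8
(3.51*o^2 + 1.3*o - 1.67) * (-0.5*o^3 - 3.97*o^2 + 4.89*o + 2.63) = -1.755*o^5 - 14.5847*o^4 + 12.8379*o^3 + 22.2182*o^2 - 4.7473*o - 4.3921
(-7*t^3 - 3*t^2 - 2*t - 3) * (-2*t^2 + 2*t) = 14*t^5 - 8*t^4 - 2*t^3 + 2*t^2 - 6*t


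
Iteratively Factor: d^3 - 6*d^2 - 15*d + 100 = (d - 5)*(d^2 - d - 20) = (d - 5)^2*(d + 4)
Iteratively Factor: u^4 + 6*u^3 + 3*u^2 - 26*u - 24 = (u - 2)*(u^3 + 8*u^2 + 19*u + 12) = (u - 2)*(u + 3)*(u^2 + 5*u + 4) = (u - 2)*(u + 3)*(u + 4)*(u + 1)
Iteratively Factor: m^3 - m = (m)*(m^2 - 1) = m*(m + 1)*(m - 1)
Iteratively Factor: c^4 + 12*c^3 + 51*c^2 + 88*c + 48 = (c + 3)*(c^3 + 9*c^2 + 24*c + 16) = (c + 3)*(c + 4)*(c^2 + 5*c + 4) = (c + 1)*(c + 3)*(c + 4)*(c + 4)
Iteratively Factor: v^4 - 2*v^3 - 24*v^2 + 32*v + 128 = (v + 2)*(v^3 - 4*v^2 - 16*v + 64) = (v - 4)*(v + 2)*(v^2 - 16) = (v - 4)*(v + 2)*(v + 4)*(v - 4)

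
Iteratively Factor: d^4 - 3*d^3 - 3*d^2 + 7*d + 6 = (d + 1)*(d^3 - 4*d^2 + d + 6) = (d - 2)*(d + 1)*(d^2 - 2*d - 3) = (d - 2)*(d + 1)^2*(d - 3)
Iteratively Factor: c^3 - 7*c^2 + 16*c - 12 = (c - 2)*(c^2 - 5*c + 6) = (c - 2)^2*(c - 3)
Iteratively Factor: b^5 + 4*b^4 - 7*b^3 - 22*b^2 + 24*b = (b + 4)*(b^4 - 7*b^2 + 6*b) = (b - 2)*(b + 4)*(b^3 + 2*b^2 - 3*b) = (b - 2)*(b + 3)*(b + 4)*(b^2 - b) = b*(b - 2)*(b + 3)*(b + 4)*(b - 1)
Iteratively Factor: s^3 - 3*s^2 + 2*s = (s)*(s^2 - 3*s + 2) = s*(s - 2)*(s - 1)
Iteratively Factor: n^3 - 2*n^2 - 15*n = (n - 5)*(n^2 + 3*n) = n*(n - 5)*(n + 3)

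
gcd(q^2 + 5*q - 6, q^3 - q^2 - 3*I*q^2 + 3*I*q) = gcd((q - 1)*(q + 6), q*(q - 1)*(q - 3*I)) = q - 1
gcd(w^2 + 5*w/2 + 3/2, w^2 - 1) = w + 1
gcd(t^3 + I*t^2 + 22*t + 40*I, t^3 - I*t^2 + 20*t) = t^2 - I*t + 20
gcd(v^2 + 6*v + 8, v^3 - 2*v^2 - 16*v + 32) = v + 4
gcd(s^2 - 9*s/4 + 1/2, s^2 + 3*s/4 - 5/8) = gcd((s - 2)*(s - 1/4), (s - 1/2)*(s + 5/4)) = 1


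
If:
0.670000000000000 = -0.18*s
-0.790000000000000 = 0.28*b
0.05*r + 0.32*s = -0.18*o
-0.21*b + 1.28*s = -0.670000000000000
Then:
No Solution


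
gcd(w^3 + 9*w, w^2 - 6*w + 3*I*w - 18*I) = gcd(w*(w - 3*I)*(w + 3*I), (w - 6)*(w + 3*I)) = w + 3*I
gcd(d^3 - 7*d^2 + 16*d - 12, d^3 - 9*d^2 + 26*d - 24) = d^2 - 5*d + 6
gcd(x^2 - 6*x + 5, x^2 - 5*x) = x - 5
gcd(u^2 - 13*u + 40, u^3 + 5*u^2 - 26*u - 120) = u - 5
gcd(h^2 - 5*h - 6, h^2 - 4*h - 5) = h + 1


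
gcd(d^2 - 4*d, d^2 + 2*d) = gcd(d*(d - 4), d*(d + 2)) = d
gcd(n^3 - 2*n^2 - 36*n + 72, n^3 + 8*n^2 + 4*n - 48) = n^2 + 4*n - 12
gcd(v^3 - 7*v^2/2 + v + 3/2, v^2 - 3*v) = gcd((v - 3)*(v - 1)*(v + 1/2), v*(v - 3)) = v - 3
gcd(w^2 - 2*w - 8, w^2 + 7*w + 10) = w + 2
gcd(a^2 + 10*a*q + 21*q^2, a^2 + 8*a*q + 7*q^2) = a + 7*q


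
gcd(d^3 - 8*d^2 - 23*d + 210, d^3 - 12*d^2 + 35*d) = d - 7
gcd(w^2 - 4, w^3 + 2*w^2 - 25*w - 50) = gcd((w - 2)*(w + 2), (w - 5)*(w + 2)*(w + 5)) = w + 2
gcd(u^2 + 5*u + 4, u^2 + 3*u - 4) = u + 4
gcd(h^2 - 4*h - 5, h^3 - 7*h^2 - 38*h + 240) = h - 5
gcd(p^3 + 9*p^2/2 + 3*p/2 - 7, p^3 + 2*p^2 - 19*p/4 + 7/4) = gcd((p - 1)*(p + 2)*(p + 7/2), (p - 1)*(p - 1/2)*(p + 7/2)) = p^2 + 5*p/2 - 7/2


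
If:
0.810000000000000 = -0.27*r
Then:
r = -3.00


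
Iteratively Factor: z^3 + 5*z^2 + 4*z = (z)*(z^2 + 5*z + 4) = z*(z + 1)*(z + 4)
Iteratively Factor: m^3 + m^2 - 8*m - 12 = (m - 3)*(m^2 + 4*m + 4) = (m - 3)*(m + 2)*(m + 2)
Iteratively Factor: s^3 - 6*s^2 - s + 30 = (s - 5)*(s^2 - s - 6) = (s - 5)*(s + 2)*(s - 3)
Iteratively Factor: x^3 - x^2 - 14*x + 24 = (x - 2)*(x^2 + x - 12) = (x - 2)*(x + 4)*(x - 3)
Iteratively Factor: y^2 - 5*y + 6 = (y - 3)*(y - 2)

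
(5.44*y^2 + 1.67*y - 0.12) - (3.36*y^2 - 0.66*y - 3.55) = 2.08*y^2 + 2.33*y + 3.43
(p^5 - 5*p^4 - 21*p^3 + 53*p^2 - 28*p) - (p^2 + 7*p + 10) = p^5 - 5*p^4 - 21*p^3 + 52*p^2 - 35*p - 10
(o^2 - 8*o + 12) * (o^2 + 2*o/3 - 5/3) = o^4 - 22*o^3/3 + 5*o^2 + 64*o/3 - 20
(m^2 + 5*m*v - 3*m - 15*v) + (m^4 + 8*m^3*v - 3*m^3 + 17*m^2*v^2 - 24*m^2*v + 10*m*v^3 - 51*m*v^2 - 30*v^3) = m^4 + 8*m^3*v - 3*m^3 + 17*m^2*v^2 - 24*m^2*v + m^2 + 10*m*v^3 - 51*m*v^2 + 5*m*v - 3*m - 30*v^3 - 15*v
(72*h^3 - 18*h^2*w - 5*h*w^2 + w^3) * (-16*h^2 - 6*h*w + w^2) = -1152*h^5 - 144*h^4*w + 260*h^3*w^2 - 4*h^2*w^3 - 11*h*w^4 + w^5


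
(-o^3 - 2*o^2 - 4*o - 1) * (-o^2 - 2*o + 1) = o^5 + 4*o^4 + 7*o^3 + 7*o^2 - 2*o - 1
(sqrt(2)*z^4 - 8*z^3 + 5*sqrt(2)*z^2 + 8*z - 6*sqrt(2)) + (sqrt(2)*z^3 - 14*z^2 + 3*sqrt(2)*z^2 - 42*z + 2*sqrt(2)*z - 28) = sqrt(2)*z^4 - 8*z^3 + sqrt(2)*z^3 - 14*z^2 + 8*sqrt(2)*z^2 - 34*z + 2*sqrt(2)*z - 28 - 6*sqrt(2)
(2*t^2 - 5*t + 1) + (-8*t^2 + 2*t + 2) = -6*t^2 - 3*t + 3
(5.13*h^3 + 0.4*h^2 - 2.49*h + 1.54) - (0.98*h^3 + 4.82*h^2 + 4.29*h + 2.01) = 4.15*h^3 - 4.42*h^2 - 6.78*h - 0.47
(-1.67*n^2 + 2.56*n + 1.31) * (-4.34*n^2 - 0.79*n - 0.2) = 7.2478*n^4 - 9.7911*n^3 - 7.3738*n^2 - 1.5469*n - 0.262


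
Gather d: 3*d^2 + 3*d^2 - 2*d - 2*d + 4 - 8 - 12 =6*d^2 - 4*d - 16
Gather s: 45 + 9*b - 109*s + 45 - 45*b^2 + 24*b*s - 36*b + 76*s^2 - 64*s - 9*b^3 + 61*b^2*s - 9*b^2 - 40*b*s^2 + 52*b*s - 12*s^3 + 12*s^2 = -9*b^3 - 54*b^2 - 27*b - 12*s^3 + s^2*(88 - 40*b) + s*(61*b^2 + 76*b - 173) + 90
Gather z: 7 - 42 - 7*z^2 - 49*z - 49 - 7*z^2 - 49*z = -14*z^2 - 98*z - 84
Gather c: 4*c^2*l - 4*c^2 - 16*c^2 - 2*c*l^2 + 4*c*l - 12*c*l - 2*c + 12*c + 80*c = c^2*(4*l - 20) + c*(-2*l^2 - 8*l + 90)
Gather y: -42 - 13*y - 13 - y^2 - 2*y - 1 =-y^2 - 15*y - 56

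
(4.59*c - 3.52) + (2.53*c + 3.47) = 7.12*c - 0.0499999999999998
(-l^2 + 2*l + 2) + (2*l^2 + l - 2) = l^2 + 3*l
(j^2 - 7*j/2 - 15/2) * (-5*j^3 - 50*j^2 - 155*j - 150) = -5*j^5 - 65*j^4/2 + 115*j^3/2 + 1535*j^2/2 + 3375*j/2 + 1125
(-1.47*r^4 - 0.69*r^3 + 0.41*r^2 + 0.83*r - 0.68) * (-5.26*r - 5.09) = 7.7322*r^5 + 11.1117*r^4 + 1.3555*r^3 - 6.4527*r^2 - 0.647899999999999*r + 3.4612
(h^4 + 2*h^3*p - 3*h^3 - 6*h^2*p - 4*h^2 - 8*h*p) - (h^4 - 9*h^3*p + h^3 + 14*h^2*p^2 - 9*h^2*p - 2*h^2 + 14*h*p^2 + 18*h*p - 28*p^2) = 11*h^3*p - 4*h^3 - 14*h^2*p^2 + 3*h^2*p - 2*h^2 - 14*h*p^2 - 26*h*p + 28*p^2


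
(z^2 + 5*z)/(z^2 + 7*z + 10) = z/(z + 2)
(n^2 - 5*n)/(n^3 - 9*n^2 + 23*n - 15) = n/(n^2 - 4*n + 3)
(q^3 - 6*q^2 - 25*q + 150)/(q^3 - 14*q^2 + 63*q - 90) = (q + 5)/(q - 3)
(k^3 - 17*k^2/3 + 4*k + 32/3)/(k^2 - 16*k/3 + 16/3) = (3*k^2 - 5*k - 8)/(3*k - 4)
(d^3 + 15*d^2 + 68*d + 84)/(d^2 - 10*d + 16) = (d^3 + 15*d^2 + 68*d + 84)/(d^2 - 10*d + 16)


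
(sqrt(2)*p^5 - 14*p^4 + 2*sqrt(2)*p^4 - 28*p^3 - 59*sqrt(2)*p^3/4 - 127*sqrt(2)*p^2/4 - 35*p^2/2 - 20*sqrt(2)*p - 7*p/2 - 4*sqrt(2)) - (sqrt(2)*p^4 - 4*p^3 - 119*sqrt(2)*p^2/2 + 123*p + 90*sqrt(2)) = sqrt(2)*p^5 - 14*p^4 + sqrt(2)*p^4 - 24*p^3 - 59*sqrt(2)*p^3/4 - 35*p^2/2 + 111*sqrt(2)*p^2/4 - 253*p/2 - 20*sqrt(2)*p - 94*sqrt(2)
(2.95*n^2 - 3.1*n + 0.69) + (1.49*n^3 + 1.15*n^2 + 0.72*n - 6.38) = 1.49*n^3 + 4.1*n^2 - 2.38*n - 5.69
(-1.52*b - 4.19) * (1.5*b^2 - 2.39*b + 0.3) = -2.28*b^3 - 2.6522*b^2 + 9.5581*b - 1.257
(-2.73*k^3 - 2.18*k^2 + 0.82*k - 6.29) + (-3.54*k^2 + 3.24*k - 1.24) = -2.73*k^3 - 5.72*k^2 + 4.06*k - 7.53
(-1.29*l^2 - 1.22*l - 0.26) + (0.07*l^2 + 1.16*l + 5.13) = -1.22*l^2 - 0.0600000000000001*l + 4.87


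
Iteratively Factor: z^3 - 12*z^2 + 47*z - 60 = (z - 4)*(z^2 - 8*z + 15) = (z - 5)*(z - 4)*(z - 3)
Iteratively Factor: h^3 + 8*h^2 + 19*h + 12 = (h + 3)*(h^2 + 5*h + 4) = (h + 3)*(h + 4)*(h + 1)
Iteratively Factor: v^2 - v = (v - 1)*(v)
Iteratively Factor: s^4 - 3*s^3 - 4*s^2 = (s - 4)*(s^3 + s^2) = s*(s - 4)*(s^2 + s) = s^2*(s - 4)*(s + 1)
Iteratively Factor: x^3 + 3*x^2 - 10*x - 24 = (x + 4)*(x^2 - x - 6) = (x - 3)*(x + 4)*(x + 2)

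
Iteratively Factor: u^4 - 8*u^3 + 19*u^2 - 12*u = (u)*(u^3 - 8*u^2 + 19*u - 12) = u*(u - 1)*(u^2 - 7*u + 12) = u*(u - 4)*(u - 1)*(u - 3)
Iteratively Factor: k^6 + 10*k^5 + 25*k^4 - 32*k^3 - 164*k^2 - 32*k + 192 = (k + 2)*(k^5 + 8*k^4 + 9*k^3 - 50*k^2 - 64*k + 96) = (k - 2)*(k + 2)*(k^4 + 10*k^3 + 29*k^2 + 8*k - 48) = (k - 2)*(k + 2)*(k + 4)*(k^3 + 6*k^2 + 5*k - 12) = (k - 2)*(k + 2)*(k + 4)^2*(k^2 + 2*k - 3) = (k - 2)*(k - 1)*(k + 2)*(k + 4)^2*(k + 3)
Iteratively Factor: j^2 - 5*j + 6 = (j - 2)*(j - 3)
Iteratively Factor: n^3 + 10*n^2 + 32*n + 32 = (n + 4)*(n^2 + 6*n + 8) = (n + 4)^2*(n + 2)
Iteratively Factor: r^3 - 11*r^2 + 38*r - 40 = (r - 2)*(r^2 - 9*r + 20) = (r - 4)*(r - 2)*(r - 5)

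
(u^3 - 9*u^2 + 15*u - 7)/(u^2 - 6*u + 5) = (u^2 - 8*u + 7)/(u - 5)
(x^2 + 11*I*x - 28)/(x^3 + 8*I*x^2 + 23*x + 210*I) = (x + 4*I)/(x^2 + I*x + 30)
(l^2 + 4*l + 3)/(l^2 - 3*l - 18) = (l + 1)/(l - 6)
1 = 1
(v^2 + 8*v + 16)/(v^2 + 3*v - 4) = (v + 4)/(v - 1)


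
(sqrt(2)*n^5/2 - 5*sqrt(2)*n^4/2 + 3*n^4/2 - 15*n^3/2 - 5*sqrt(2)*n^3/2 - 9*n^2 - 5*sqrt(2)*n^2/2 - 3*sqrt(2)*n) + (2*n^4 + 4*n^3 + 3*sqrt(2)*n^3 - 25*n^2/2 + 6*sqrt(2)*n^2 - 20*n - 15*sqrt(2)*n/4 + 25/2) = sqrt(2)*n^5/2 - 5*sqrt(2)*n^4/2 + 7*n^4/2 - 7*n^3/2 + sqrt(2)*n^3/2 - 43*n^2/2 + 7*sqrt(2)*n^2/2 - 20*n - 27*sqrt(2)*n/4 + 25/2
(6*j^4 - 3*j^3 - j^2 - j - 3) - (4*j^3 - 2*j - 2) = 6*j^4 - 7*j^3 - j^2 + j - 1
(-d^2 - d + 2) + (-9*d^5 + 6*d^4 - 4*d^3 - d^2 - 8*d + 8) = -9*d^5 + 6*d^4 - 4*d^3 - 2*d^2 - 9*d + 10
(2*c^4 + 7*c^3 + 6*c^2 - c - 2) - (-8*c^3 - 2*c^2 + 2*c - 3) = 2*c^4 + 15*c^3 + 8*c^2 - 3*c + 1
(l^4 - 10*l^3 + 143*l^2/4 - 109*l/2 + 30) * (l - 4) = l^5 - 14*l^4 + 303*l^3/4 - 395*l^2/2 + 248*l - 120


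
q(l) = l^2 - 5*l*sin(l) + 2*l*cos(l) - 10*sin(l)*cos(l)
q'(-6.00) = 12.24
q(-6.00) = 30.18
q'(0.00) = -8.00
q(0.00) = 0.00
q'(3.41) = 15.87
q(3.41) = 7.02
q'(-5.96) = 12.45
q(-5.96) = 30.67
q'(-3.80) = -25.13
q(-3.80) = 36.92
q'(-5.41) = 14.05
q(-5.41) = 38.12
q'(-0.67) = 2.84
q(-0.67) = 2.19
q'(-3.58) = -30.66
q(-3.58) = 30.74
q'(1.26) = 2.17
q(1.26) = -6.55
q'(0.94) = -2.23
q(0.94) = -6.57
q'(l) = -2*l*sin(l) - 5*l*cos(l) + 2*l + 10*sin(l)^2 - 5*sin(l) - 10*cos(l)^2 + 2*cos(l)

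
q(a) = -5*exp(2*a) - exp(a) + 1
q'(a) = -10*exp(2*a) - exp(a)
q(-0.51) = -1.40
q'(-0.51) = -4.21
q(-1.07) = 0.07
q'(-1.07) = -1.52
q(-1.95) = 0.76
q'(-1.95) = -0.34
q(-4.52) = 0.99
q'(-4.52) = -0.01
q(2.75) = -1238.10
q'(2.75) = -2462.56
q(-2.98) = 0.94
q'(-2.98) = -0.08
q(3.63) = -7148.00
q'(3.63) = -14260.28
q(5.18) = -158032.59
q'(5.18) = -315889.50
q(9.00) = -328307947.77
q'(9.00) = -656607794.46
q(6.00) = -814176.39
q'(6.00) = -1627951.34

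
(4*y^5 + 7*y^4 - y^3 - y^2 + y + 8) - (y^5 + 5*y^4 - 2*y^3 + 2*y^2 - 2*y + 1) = 3*y^5 + 2*y^4 + y^3 - 3*y^2 + 3*y + 7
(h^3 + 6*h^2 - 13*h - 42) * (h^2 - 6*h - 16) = h^5 - 65*h^3 - 60*h^2 + 460*h + 672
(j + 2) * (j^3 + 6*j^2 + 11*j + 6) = j^4 + 8*j^3 + 23*j^2 + 28*j + 12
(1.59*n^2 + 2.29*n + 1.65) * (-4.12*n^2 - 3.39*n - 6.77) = -6.5508*n^4 - 14.8249*n^3 - 25.3254*n^2 - 21.0968*n - 11.1705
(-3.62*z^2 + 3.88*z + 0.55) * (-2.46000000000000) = 8.9052*z^2 - 9.5448*z - 1.353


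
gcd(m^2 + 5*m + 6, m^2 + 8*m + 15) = m + 3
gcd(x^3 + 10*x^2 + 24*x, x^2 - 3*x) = x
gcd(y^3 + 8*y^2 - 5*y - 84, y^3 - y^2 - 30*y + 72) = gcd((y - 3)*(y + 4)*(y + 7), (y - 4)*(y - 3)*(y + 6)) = y - 3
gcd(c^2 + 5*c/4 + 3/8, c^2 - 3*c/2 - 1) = c + 1/2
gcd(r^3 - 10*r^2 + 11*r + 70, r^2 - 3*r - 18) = 1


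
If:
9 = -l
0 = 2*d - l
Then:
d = -9/2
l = -9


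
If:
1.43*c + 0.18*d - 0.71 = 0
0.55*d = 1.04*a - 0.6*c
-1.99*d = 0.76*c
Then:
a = 0.20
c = 0.52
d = -0.20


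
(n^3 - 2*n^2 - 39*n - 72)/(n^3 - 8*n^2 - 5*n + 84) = (n^2 - 5*n - 24)/(n^2 - 11*n + 28)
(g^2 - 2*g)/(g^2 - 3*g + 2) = g/(g - 1)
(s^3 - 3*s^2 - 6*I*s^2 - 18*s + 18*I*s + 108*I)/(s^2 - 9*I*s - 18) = (s^2 - 3*s - 18)/(s - 3*I)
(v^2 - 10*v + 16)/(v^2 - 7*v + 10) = (v - 8)/(v - 5)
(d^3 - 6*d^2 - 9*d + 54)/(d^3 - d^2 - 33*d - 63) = (d^2 - 9*d + 18)/(d^2 - 4*d - 21)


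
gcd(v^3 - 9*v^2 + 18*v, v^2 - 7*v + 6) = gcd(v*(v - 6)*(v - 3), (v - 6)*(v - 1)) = v - 6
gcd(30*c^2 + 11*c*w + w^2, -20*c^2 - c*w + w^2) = 1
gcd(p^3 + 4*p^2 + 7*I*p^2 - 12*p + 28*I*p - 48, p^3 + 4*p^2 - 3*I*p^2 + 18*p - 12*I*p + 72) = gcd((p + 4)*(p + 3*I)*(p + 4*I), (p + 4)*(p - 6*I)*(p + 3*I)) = p^2 + p*(4 + 3*I) + 12*I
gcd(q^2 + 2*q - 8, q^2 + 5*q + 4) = q + 4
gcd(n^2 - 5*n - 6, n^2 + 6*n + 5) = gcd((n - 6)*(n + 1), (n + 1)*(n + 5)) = n + 1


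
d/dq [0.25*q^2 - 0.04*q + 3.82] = 0.5*q - 0.04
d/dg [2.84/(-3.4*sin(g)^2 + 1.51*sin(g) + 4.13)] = (19.312*sin(g) - 4.2884)*cos(g)/(-3.4*sin(g)^2 + 1.51*sin(g) + 4.13)^2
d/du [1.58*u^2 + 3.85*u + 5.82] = 3.16*u + 3.85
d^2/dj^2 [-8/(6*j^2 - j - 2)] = 16*(-36*j^2 + 6*j + (12*j - 1)^2 + 12)/(-6*j^2 + j + 2)^3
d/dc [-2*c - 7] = -2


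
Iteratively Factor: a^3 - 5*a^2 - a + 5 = (a - 1)*(a^2 - 4*a - 5) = (a - 5)*(a - 1)*(a + 1)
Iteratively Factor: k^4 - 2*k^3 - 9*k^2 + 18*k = (k - 2)*(k^3 - 9*k) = (k - 2)*(k + 3)*(k^2 - 3*k) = (k - 3)*(k - 2)*(k + 3)*(k)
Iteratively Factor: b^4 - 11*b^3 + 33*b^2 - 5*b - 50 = (b - 5)*(b^3 - 6*b^2 + 3*b + 10) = (b - 5)*(b + 1)*(b^2 - 7*b + 10) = (b - 5)*(b - 2)*(b + 1)*(b - 5)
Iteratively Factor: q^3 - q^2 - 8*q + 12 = (q - 2)*(q^2 + q - 6) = (q - 2)*(q + 3)*(q - 2)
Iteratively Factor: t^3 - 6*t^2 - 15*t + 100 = (t + 4)*(t^2 - 10*t + 25) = (t - 5)*(t + 4)*(t - 5)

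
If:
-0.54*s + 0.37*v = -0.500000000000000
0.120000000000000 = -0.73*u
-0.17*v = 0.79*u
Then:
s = 1.45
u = -0.16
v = 0.76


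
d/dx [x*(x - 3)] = 2*x - 3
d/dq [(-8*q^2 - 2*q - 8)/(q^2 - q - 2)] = 2*(5*q^2 + 24*q - 2)/(q^4 - 2*q^3 - 3*q^2 + 4*q + 4)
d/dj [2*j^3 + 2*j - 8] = 6*j^2 + 2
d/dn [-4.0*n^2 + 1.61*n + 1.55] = 1.61 - 8.0*n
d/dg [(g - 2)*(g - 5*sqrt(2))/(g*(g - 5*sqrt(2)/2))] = (4*g^2 + 5*sqrt(2)*g^2 - 40*sqrt(2)*g + 100)/(g^2*(2*g^2 - 10*sqrt(2)*g + 25))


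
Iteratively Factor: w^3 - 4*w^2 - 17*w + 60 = (w - 3)*(w^2 - w - 20) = (w - 5)*(w - 3)*(w + 4)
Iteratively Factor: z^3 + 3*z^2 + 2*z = (z + 2)*(z^2 + z) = (z + 1)*(z + 2)*(z)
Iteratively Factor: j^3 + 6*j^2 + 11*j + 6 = (j + 1)*(j^2 + 5*j + 6) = (j + 1)*(j + 2)*(j + 3)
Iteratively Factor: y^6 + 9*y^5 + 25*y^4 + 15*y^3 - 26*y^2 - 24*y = (y + 1)*(y^5 + 8*y^4 + 17*y^3 - 2*y^2 - 24*y) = (y + 1)*(y + 4)*(y^4 + 4*y^3 + y^2 - 6*y) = y*(y + 1)*(y + 4)*(y^3 + 4*y^2 + y - 6) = y*(y + 1)*(y + 3)*(y + 4)*(y^2 + y - 2) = y*(y + 1)*(y + 2)*(y + 3)*(y + 4)*(y - 1)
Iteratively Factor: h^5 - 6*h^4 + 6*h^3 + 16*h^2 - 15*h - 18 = (h - 2)*(h^4 - 4*h^3 - 2*h^2 + 12*h + 9) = (h - 2)*(h + 1)*(h^3 - 5*h^2 + 3*h + 9) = (h - 3)*(h - 2)*(h + 1)*(h^2 - 2*h - 3) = (h - 3)^2*(h - 2)*(h + 1)*(h + 1)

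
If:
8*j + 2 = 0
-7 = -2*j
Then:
No Solution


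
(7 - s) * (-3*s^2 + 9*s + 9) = 3*s^3 - 30*s^2 + 54*s + 63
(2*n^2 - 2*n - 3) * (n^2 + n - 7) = 2*n^4 - 19*n^2 + 11*n + 21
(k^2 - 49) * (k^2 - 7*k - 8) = k^4 - 7*k^3 - 57*k^2 + 343*k + 392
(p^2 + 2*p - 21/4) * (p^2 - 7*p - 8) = p^4 - 5*p^3 - 109*p^2/4 + 83*p/4 + 42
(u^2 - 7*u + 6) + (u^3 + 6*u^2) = u^3 + 7*u^2 - 7*u + 6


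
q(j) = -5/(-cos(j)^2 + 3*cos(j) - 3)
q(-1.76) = 1.39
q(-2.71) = 0.76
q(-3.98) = 0.92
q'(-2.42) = 0.44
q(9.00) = 0.76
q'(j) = -5*(-2*sin(j)*cos(j) + 3*sin(j))/(-cos(j)^2 + 3*cos(j) - 3)^2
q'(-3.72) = -0.33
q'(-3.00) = 0.07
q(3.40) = 0.73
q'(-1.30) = 2.31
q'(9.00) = -0.23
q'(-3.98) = -0.54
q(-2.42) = 0.86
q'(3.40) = 0.13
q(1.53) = 1.74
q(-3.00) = 0.72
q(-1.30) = 2.20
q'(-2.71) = 0.23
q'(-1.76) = 1.28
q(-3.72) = 0.80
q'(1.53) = -1.76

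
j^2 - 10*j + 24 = (j - 6)*(j - 4)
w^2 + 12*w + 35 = (w + 5)*(w + 7)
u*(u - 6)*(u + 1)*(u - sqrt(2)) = u^4 - 5*u^3 - sqrt(2)*u^3 - 6*u^2 + 5*sqrt(2)*u^2 + 6*sqrt(2)*u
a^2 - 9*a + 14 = (a - 7)*(a - 2)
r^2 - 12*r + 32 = (r - 8)*(r - 4)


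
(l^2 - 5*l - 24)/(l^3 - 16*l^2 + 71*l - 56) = (l + 3)/(l^2 - 8*l + 7)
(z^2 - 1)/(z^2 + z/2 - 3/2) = 2*(z + 1)/(2*z + 3)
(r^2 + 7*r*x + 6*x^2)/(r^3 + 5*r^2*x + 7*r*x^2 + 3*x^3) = (r + 6*x)/(r^2 + 4*r*x + 3*x^2)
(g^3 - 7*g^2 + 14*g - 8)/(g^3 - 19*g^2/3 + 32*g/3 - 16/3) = 3*(g - 2)/(3*g - 4)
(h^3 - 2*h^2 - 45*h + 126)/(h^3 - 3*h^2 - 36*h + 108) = (h + 7)/(h + 6)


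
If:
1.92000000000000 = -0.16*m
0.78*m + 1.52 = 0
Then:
No Solution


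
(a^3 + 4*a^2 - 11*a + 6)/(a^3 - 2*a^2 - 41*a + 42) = (a - 1)/(a - 7)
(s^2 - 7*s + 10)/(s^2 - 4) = (s - 5)/(s + 2)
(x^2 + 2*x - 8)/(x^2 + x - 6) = (x + 4)/(x + 3)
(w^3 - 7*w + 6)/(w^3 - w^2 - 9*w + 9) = (w - 2)/(w - 3)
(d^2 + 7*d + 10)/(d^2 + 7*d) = (d^2 + 7*d + 10)/(d*(d + 7))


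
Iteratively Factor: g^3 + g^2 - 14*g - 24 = (g + 2)*(g^2 - g - 12) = (g + 2)*(g + 3)*(g - 4)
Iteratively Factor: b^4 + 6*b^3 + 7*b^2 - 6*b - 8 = (b - 1)*(b^3 + 7*b^2 + 14*b + 8) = (b - 1)*(b + 4)*(b^2 + 3*b + 2) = (b - 1)*(b + 1)*(b + 4)*(b + 2)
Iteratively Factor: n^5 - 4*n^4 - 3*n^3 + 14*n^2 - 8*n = (n - 1)*(n^4 - 3*n^3 - 6*n^2 + 8*n) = (n - 4)*(n - 1)*(n^3 + n^2 - 2*n) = (n - 4)*(n - 1)*(n + 2)*(n^2 - n) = (n - 4)*(n - 1)^2*(n + 2)*(n)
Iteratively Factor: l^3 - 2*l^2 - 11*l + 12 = (l + 3)*(l^2 - 5*l + 4) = (l - 1)*(l + 3)*(l - 4)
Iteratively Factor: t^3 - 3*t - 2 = (t - 2)*(t^2 + 2*t + 1) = (t - 2)*(t + 1)*(t + 1)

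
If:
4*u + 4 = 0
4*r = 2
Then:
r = 1/2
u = -1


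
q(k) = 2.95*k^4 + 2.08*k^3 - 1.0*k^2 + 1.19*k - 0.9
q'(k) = 11.8*k^3 + 6.24*k^2 - 2.0*k + 1.19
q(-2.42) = 62.06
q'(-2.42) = -124.66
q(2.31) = 106.15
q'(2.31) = 175.32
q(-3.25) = 242.39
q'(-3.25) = -331.47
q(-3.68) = 418.54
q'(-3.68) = -495.01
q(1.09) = 6.07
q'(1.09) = 21.71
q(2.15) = 80.74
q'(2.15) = 143.01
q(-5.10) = 1686.84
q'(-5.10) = -1391.59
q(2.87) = 243.60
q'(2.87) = 325.80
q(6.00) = 4242.72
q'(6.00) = 2762.63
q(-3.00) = 169.32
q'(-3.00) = -255.25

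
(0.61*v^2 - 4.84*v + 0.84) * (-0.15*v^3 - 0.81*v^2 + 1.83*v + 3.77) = -0.0915*v^5 + 0.2319*v^4 + 4.9107*v^3 - 7.2379*v^2 - 16.7096*v + 3.1668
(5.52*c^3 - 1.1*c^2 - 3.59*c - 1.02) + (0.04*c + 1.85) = 5.52*c^3 - 1.1*c^2 - 3.55*c + 0.83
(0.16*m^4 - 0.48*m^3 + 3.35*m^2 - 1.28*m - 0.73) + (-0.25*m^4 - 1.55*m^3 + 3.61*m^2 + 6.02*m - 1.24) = -0.09*m^4 - 2.03*m^3 + 6.96*m^2 + 4.74*m - 1.97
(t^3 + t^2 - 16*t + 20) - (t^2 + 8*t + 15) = t^3 - 24*t + 5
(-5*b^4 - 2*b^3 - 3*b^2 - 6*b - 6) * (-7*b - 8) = 35*b^5 + 54*b^4 + 37*b^3 + 66*b^2 + 90*b + 48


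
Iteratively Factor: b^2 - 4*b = (b)*(b - 4)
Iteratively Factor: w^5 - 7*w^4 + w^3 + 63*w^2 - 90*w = (w + 3)*(w^4 - 10*w^3 + 31*w^2 - 30*w) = (w - 5)*(w + 3)*(w^3 - 5*w^2 + 6*w) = (w - 5)*(w - 3)*(w + 3)*(w^2 - 2*w) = (w - 5)*(w - 3)*(w - 2)*(w + 3)*(w)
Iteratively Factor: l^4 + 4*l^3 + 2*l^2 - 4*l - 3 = (l + 3)*(l^3 + l^2 - l - 1) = (l + 1)*(l + 3)*(l^2 - 1) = (l + 1)^2*(l + 3)*(l - 1)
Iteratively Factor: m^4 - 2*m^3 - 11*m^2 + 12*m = (m - 1)*(m^3 - m^2 - 12*m) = m*(m - 1)*(m^2 - m - 12) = m*(m - 1)*(m + 3)*(m - 4)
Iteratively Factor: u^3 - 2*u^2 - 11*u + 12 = (u - 1)*(u^2 - u - 12) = (u - 1)*(u + 3)*(u - 4)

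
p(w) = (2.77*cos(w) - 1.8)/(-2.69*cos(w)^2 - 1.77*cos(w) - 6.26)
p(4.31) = 0.48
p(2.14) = 0.54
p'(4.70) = -0.52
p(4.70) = 0.29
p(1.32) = 0.16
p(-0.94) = 0.02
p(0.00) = -0.09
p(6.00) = -0.08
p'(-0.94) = -0.28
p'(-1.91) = -0.44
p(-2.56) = 0.62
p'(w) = (-5.38*sin(w)*cos(w) - 1.77*sin(w))*(2.77*cos(w) - 1.8)/(-2.69*cos(w)^2 - 1.77*cos(w) - 6.26)^2 - 2.77*sin(w)/(-2.69*cos(w)^2 - 1.77*cos(w) - 6.26) = (-7.4513*cos(w)^2 + 9.684*cos(w) + 20.5262)*sin(w)/(7.2361*cos(w)^4 + 9.5226*cos(w)^3 + 36.8117*cos(w)^2 + 22.1604*cos(w) + 39.1876)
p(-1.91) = 0.46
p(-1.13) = 0.08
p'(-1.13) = -0.37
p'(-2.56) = -0.09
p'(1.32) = 0.46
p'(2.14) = 0.30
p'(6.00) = -0.06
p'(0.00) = 0.00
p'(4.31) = -0.40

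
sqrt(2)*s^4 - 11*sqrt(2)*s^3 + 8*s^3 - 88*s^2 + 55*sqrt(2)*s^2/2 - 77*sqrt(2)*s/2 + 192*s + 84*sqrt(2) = (s - 8)*(s - 3)*(s + 7*sqrt(2)/2)*(sqrt(2)*s + 1)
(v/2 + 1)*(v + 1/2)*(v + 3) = v^3/2 + 11*v^2/4 + 17*v/4 + 3/2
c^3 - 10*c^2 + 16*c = c*(c - 8)*(c - 2)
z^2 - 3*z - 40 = (z - 8)*(z + 5)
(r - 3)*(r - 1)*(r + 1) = r^3 - 3*r^2 - r + 3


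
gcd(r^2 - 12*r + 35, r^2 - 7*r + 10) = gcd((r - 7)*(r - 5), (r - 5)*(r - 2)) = r - 5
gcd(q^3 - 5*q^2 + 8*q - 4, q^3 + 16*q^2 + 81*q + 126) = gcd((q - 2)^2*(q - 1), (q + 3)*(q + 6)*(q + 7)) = 1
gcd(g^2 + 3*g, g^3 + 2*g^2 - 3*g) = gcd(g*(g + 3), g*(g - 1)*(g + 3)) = g^2 + 3*g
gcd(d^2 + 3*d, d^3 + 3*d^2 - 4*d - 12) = d + 3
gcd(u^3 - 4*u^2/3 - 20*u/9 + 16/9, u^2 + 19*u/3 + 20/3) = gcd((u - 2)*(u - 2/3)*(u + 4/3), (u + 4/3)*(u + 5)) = u + 4/3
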